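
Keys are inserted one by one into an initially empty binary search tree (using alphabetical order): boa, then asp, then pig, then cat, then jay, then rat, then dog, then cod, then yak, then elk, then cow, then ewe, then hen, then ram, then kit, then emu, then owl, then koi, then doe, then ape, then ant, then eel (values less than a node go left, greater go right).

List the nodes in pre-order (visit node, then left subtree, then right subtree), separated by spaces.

boa asp ape ant pig cat jay dog cod cow doe elk eel ewe emu hen kit owl koi rat ram yak

boa: root
asp: left child of boa (depth 1)
pig: right child of boa (depth 1)
cat: left child of pig (depth 2)
jay: right child of cat (depth 3)
rat: right child of pig (depth 2)
dog: left child of jay (depth 4)
cod: left child of dog (depth 5)
yak: right child of rat (depth 3)
elk: right child of dog (depth 5)
cow: right child of cod (depth 6)
ewe: right child of elk (depth 6)
hen: right child of ewe (depth 7)
ram: left child of rat (depth 3)
kit: right child of jay (depth 4)
emu: left child of ewe (depth 7)
owl: right child of kit (depth 5)
koi: left child of owl (depth 6)
doe: right child of cow (depth 7)
ape: left child of asp (depth 2)
ant: left child of ape (depth 3)
eel: left child of elk (depth 6)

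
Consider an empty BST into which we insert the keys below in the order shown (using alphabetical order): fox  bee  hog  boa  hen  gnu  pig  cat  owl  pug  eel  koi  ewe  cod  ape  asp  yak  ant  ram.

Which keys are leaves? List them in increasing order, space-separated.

fox: root
bee: left child of fox (depth 1)
hog: right child of fox (depth 1)
boa: right child of bee (depth 2)
hen: left child of hog (depth 2)
gnu: left child of hen (depth 3)
pig: right child of hog (depth 2)
cat: right child of boa (depth 3)
owl: left child of pig (depth 3)
pug: right child of pig (depth 3)
eel: right child of cat (depth 4)
koi: left child of owl (depth 4)
ewe: right child of eel (depth 5)
cod: left child of eel (depth 5)
ape: left child of bee (depth 2)
asp: right child of ape (depth 3)
yak: right child of pug (depth 4)
ant: left child of ape (depth 3)
ram: left child of yak (depth 5)

ant asp cod ewe gnu koi ram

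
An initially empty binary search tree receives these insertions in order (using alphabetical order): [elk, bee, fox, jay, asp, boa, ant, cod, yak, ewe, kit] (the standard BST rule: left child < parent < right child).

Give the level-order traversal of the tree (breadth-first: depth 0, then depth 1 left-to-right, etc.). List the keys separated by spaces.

elk bee fox asp boa ewe jay ant cod yak kit

Insert elk: tree is empty, so elk becomes the root.
Insert bee: bee < elk → go left. Place as left child of elk.
Insert fox: fox > elk → go right. Place as right child of elk.
Insert jay: jay > elk → go right; jay > fox → go right. Place as right child of fox.
Insert asp: asp < elk → go left; asp < bee → go left. Place as left child of bee.
Insert boa: boa < elk → go left; boa > bee → go right. Place as right child of bee.
Insert ant: ant < elk → go left; ant < bee → go left; ant < asp → go left. Place as left child of asp.
Insert cod: cod < elk → go left; cod > bee → go right; cod > boa → go right. Place as right child of boa.
Insert yak: yak > elk → go right; yak > fox → go right; yak > jay → go right. Place as right child of jay.
Insert ewe: ewe > elk → go right; ewe < fox → go left. Place as left child of fox.
Insert kit: kit > elk → go right; kit > fox → go right; kit > jay → go right; kit < yak → go left. Place as left child of yak.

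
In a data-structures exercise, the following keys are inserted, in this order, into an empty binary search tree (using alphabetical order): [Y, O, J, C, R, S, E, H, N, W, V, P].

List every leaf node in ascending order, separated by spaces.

Resulting structure (node: left, right):
  Y: L=O, R=–
  O: L=J, R=R
  J: L=C, R=N
  C: L=–, R=E
  R: L=P, R=S
  S: L=–, R=W
  E: L=–, R=H
  H: L=–, R=–
  N: L=–, R=–
  W: L=V, R=–
  V: L=–, R=–
  P: L=–, R=–

H N P V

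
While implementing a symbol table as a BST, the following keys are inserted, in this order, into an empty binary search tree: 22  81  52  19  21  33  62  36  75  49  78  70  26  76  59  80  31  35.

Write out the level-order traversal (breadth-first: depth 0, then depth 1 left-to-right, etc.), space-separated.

22: root
81: right child of 22 (depth 1)
52: left child of 81 (depth 2)
19: left child of 22 (depth 1)
21: right child of 19 (depth 2)
33: left child of 52 (depth 3)
62: right child of 52 (depth 3)
36: right child of 33 (depth 4)
75: right child of 62 (depth 4)
49: right child of 36 (depth 5)
78: right child of 75 (depth 5)
70: left child of 75 (depth 5)
26: left child of 33 (depth 4)
76: left child of 78 (depth 6)
59: left child of 62 (depth 4)
80: right child of 78 (depth 6)
31: right child of 26 (depth 5)
35: left child of 36 (depth 5)

22 19 81 21 52 33 62 26 36 59 75 31 35 49 70 78 76 80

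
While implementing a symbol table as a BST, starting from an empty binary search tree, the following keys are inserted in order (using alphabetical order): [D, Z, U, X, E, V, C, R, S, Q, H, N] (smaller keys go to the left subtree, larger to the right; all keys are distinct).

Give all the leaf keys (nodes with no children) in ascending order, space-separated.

Resulting structure (node: left, right):
  D: L=C, R=Z
  Z: L=U, R=–
  U: L=E, R=X
  X: L=V, R=–
  E: L=–, R=R
  V: L=–, R=–
  C: L=–, R=–
  R: L=Q, R=S
  S: L=–, R=–
  Q: L=H, R=–
  H: L=–, R=N
  N: L=–, R=–

C N S V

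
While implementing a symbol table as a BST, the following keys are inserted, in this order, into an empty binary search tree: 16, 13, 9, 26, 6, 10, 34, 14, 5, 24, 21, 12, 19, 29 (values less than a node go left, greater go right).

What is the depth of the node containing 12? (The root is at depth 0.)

Resulting structure (node: left, right):
  16: L=13, R=26
  13: L=9, R=14
  9: L=6, R=10
  26: L=24, R=34
  6: L=5, R=–
  10: L=–, R=12
  34: L=29, R=–
  14: L=–, R=–
  5: L=–, R=–
  24: L=21, R=–
  21: L=19, R=–
  12: L=–, R=–
  19: L=–, R=–
  29: L=–, R=–

Path to 12: 16 → 13 → 9 → 10 → 12, which is 4 edges.

4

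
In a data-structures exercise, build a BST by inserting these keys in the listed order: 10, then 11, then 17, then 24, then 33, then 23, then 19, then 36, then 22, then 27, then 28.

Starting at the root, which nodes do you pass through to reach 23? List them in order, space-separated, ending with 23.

Resulting structure (node: left, right):
  10: L=–, R=11
  11: L=–, R=17
  17: L=–, R=24
  24: L=23, R=33
  33: L=27, R=36
  23: L=19, R=–
  19: L=–, R=22
  36: L=–, R=–
  22: L=–, R=–
  27: L=–, R=28
  28: L=–, R=–

10 11 17 24 23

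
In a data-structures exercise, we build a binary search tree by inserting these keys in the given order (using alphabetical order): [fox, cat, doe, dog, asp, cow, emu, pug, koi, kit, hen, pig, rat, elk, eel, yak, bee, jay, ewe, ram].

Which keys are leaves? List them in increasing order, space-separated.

fox: root
cat: left child of fox (depth 1)
doe: right child of cat (depth 2)
dog: right child of doe (depth 3)
asp: left child of cat (depth 2)
cow: left child of doe (depth 3)
emu: right child of dog (depth 4)
pug: right child of fox (depth 1)
koi: left child of pug (depth 2)
kit: left child of koi (depth 3)
hen: left child of kit (depth 4)
pig: right child of koi (depth 3)
rat: right child of pug (depth 2)
elk: left child of emu (depth 5)
eel: left child of elk (depth 6)
yak: right child of rat (depth 3)
bee: right child of asp (depth 3)
jay: right child of hen (depth 5)
ewe: right child of emu (depth 5)
ram: left child of rat (depth 3)

bee cow eel ewe jay pig ram yak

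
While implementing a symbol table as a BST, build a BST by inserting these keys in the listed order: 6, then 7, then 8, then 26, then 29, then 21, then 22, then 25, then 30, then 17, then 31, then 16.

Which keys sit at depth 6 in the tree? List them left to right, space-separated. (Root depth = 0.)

16 25 31

Resulting structure (node: left, right):
  6: L=–, R=7
  7: L=–, R=8
  8: L=–, R=26
  26: L=21, R=29
  29: L=–, R=30
  21: L=17, R=22
  22: L=–, R=25
  25: L=–, R=–
  30: L=–, R=31
  17: L=16, R=–
  31: L=–, R=–
  16: L=–, R=–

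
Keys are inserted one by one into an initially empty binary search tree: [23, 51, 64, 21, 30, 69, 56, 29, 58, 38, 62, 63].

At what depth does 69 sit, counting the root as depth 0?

3

Insert 23: tree is empty, so 23 becomes the root.
Insert 51: 51 > 23 → go right. Place as right child of 23.
Insert 64: 64 > 23 → go right; 64 > 51 → go right. Place as right child of 51.
Insert 21: 21 < 23 → go left. Place as left child of 23.
Insert 30: 30 > 23 → go right; 30 < 51 → go left. Place as left child of 51.
Insert 69: 69 > 23 → go right; 69 > 51 → go right; 69 > 64 → go right. Place as right child of 64.
Insert 56: 56 > 23 → go right; 56 > 51 → go right; 56 < 64 → go left. Place as left child of 64.
Insert 29: 29 > 23 → go right; 29 < 51 → go left; 29 < 30 → go left. Place as left child of 30.
Insert 58: 58 > 23 → go right; 58 > 51 → go right; 58 < 64 → go left; 58 > 56 → go right. Place as right child of 56.
Insert 38: 38 > 23 → go right; 38 < 51 → go left; 38 > 30 → go right. Place as right child of 30.
Insert 62: 62 > 23 → go right; 62 > 51 → go right; 62 < 64 → go left; 62 > 56 → go right; 62 > 58 → go right. Place as right child of 58.
Insert 63: 63 > 23 → go right; 63 > 51 → go right; 63 < 64 → go left; 63 > 56 → go right; 63 > 58 → go right; 63 > 62 → go right. Place as right child of 62.

Path to 69: 23 → 51 → 64 → 69, which is 3 edges.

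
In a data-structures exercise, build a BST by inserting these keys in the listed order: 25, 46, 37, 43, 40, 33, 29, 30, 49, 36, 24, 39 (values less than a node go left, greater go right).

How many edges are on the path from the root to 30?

25: root
46: right child of 25 (depth 1)
37: left child of 46 (depth 2)
43: right child of 37 (depth 3)
40: left child of 43 (depth 4)
33: left child of 37 (depth 3)
29: left child of 33 (depth 4)
30: right child of 29 (depth 5)
49: right child of 46 (depth 2)
36: right child of 33 (depth 4)
24: left child of 25 (depth 1)
39: left child of 40 (depth 5)

Path to 30: 25 → 46 → 37 → 33 → 29 → 30, which is 5 edges.

5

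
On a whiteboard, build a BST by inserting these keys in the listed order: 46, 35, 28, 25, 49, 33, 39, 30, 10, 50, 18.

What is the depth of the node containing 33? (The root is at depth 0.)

3

Resulting structure (node: left, right):
  46: L=35, R=49
  35: L=28, R=39
  28: L=25, R=33
  25: L=10, R=–
  49: L=–, R=50
  33: L=30, R=–
  39: L=–, R=–
  30: L=–, R=–
  10: L=–, R=18
  50: L=–, R=–
  18: L=–, R=–

Path to 33: 46 → 35 → 28 → 33, which is 3 edges.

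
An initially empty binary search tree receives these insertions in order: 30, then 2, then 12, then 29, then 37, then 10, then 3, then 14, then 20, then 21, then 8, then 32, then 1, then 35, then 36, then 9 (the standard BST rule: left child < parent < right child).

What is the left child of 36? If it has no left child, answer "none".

none

Resulting structure (node: left, right):
  30: L=2, R=37
  2: L=1, R=12
  12: L=10, R=29
  29: L=14, R=–
  37: L=32, R=–
  10: L=3, R=–
  3: L=–, R=8
  14: L=–, R=20
  20: L=–, R=21
  21: L=–, R=–
  8: L=–, R=9
  32: L=–, R=35
  1: L=–, R=–
  35: L=–, R=36
  36: L=–, R=–
  9: L=–, R=–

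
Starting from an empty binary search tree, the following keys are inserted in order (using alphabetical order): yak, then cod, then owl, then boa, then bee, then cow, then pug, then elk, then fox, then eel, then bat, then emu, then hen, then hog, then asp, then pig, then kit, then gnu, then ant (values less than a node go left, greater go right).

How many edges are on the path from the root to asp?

5

Insert yak: tree is empty, so yak becomes the root.
Insert cod: cod < yak → go left. Place as left child of yak.
Insert owl: owl < yak → go left; owl > cod → go right. Place as right child of cod.
Insert boa: boa < yak → go left; boa < cod → go left. Place as left child of cod.
Insert bee: bee < yak → go left; bee < cod → go left; bee < boa → go left. Place as left child of boa.
Insert cow: cow < yak → go left; cow > cod → go right; cow < owl → go left. Place as left child of owl.
Insert pug: pug < yak → go left; pug > cod → go right; pug > owl → go right. Place as right child of owl.
Insert elk: elk < yak → go left; elk > cod → go right; elk < owl → go left; elk > cow → go right. Place as right child of cow.
Insert fox: fox < yak → go left; fox > cod → go right; fox < owl → go left; fox > cow → go right; fox > elk → go right. Place as right child of elk.
Insert eel: eel < yak → go left; eel > cod → go right; eel < owl → go left; eel > cow → go right; eel < elk → go left. Place as left child of elk.
Insert bat: bat < yak → go left; bat < cod → go left; bat < boa → go left; bat < bee → go left. Place as left child of bee.
Insert emu: emu < yak → go left; emu > cod → go right; emu < owl → go left; emu > cow → go right; emu > elk → go right; emu < fox → go left. Place as left child of fox.
Insert hen: hen < yak → go left; hen > cod → go right; hen < owl → go left; hen > cow → go right; hen > elk → go right; hen > fox → go right. Place as right child of fox.
Insert hog: hog < yak → go left; hog > cod → go right; hog < owl → go left; hog > cow → go right; hog > elk → go right; hog > fox → go right; hog > hen → go right. Place as right child of hen.
Insert asp: asp < yak → go left; asp < cod → go left; asp < boa → go left; asp < bee → go left; asp < bat → go left. Place as left child of bat.
Insert pig: pig < yak → go left; pig > cod → go right; pig > owl → go right; pig < pug → go left. Place as left child of pug.
Insert kit: kit < yak → go left; kit > cod → go right; kit < owl → go left; kit > cow → go right; kit > elk → go right; kit > fox → go right; kit > hen → go right; kit > hog → go right. Place as right child of hog.
Insert gnu: gnu < yak → go left; gnu > cod → go right; gnu < owl → go left; gnu > cow → go right; gnu > elk → go right; gnu > fox → go right; gnu < hen → go left. Place as left child of hen.
Insert ant: ant < yak → go left; ant < cod → go left; ant < boa → go left; ant < bee → go left; ant < bat → go left; ant < asp → go left. Place as left child of asp.

Path to asp: yak → cod → boa → bee → bat → asp, which is 5 edges.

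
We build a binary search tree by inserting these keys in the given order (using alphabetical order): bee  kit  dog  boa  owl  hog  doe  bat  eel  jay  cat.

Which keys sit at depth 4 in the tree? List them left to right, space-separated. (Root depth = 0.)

Insert bee: tree is empty, so bee becomes the root.
Insert kit: kit > bee → go right. Place as right child of bee.
Insert dog: dog > bee → go right; dog < kit → go left. Place as left child of kit.
Insert boa: boa > bee → go right; boa < kit → go left; boa < dog → go left. Place as left child of dog.
Insert owl: owl > bee → go right; owl > kit → go right. Place as right child of kit.
Insert hog: hog > bee → go right; hog < kit → go left; hog > dog → go right. Place as right child of dog.
Insert doe: doe > bee → go right; doe < kit → go left; doe < dog → go left; doe > boa → go right. Place as right child of boa.
Insert bat: bat < bee → go left. Place as left child of bee.
Insert eel: eel > bee → go right; eel < kit → go left; eel > dog → go right; eel < hog → go left. Place as left child of hog.
Insert jay: jay > bee → go right; jay < kit → go left; jay > dog → go right; jay > hog → go right. Place as right child of hog.
Insert cat: cat > bee → go right; cat < kit → go left; cat < dog → go left; cat > boa → go right; cat < doe → go left. Place as left child of doe.

doe eel jay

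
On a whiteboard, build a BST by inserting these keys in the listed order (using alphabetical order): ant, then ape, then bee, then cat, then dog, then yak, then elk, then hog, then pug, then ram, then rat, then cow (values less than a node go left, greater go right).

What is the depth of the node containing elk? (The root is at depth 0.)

Resulting structure (node: left, right):
  ant: L=–, R=ape
  ape: L=–, R=bee
  bee: L=–, R=cat
  cat: L=–, R=dog
  dog: L=cow, R=yak
  yak: L=elk, R=–
  elk: L=–, R=hog
  hog: L=–, R=pug
  pug: L=–, R=ram
  ram: L=–, R=rat
  rat: L=–, R=–
  cow: L=–, R=–

Path to elk: ant → ape → bee → cat → dog → yak → elk, which is 6 edges.

6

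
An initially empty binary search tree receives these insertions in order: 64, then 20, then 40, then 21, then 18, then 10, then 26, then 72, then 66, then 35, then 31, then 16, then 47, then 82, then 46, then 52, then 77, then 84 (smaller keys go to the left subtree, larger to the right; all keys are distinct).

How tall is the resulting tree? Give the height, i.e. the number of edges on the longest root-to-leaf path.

6

Insert 64: tree is empty, so 64 becomes the root.
Insert 20: 20 < 64 → go left. Place as left child of 64.
Insert 40: 40 < 64 → go left; 40 > 20 → go right. Place as right child of 20.
Insert 21: 21 < 64 → go left; 21 > 20 → go right; 21 < 40 → go left. Place as left child of 40.
Insert 18: 18 < 64 → go left; 18 < 20 → go left. Place as left child of 20.
Insert 10: 10 < 64 → go left; 10 < 20 → go left; 10 < 18 → go left. Place as left child of 18.
Insert 26: 26 < 64 → go left; 26 > 20 → go right; 26 < 40 → go left; 26 > 21 → go right. Place as right child of 21.
Insert 72: 72 > 64 → go right. Place as right child of 64.
Insert 66: 66 > 64 → go right; 66 < 72 → go left. Place as left child of 72.
Insert 35: 35 < 64 → go left; 35 > 20 → go right; 35 < 40 → go left; 35 > 21 → go right; 35 > 26 → go right. Place as right child of 26.
Insert 31: 31 < 64 → go left; 31 > 20 → go right; 31 < 40 → go left; 31 > 21 → go right; 31 > 26 → go right; 31 < 35 → go left. Place as left child of 35.
Insert 16: 16 < 64 → go left; 16 < 20 → go left; 16 < 18 → go left; 16 > 10 → go right. Place as right child of 10.
Insert 47: 47 < 64 → go left; 47 > 20 → go right; 47 > 40 → go right. Place as right child of 40.
Insert 82: 82 > 64 → go right; 82 > 72 → go right. Place as right child of 72.
Insert 46: 46 < 64 → go left; 46 > 20 → go right; 46 > 40 → go right; 46 < 47 → go left. Place as left child of 47.
Insert 52: 52 < 64 → go left; 52 > 20 → go right; 52 > 40 → go right; 52 > 47 → go right. Place as right child of 47.
Insert 77: 77 > 64 → go right; 77 > 72 → go right; 77 < 82 → go left. Place as left child of 82.
Insert 84: 84 > 64 → go right; 84 > 72 → go right; 84 > 82 → go right. Place as right child of 82.

The deepest node is 31 at depth 6.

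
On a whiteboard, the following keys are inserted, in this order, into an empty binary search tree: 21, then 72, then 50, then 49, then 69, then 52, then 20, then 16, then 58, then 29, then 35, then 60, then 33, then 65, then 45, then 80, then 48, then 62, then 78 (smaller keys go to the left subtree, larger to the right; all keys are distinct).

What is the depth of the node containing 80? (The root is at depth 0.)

Insert 21: tree is empty, so 21 becomes the root.
Insert 72: 72 > 21 → go right. Place as right child of 21.
Insert 50: 50 > 21 → go right; 50 < 72 → go left. Place as left child of 72.
Insert 49: 49 > 21 → go right; 49 < 72 → go left; 49 < 50 → go left. Place as left child of 50.
Insert 69: 69 > 21 → go right; 69 < 72 → go left; 69 > 50 → go right. Place as right child of 50.
Insert 52: 52 > 21 → go right; 52 < 72 → go left; 52 > 50 → go right; 52 < 69 → go left. Place as left child of 69.
Insert 20: 20 < 21 → go left. Place as left child of 21.
Insert 16: 16 < 21 → go left; 16 < 20 → go left. Place as left child of 20.
Insert 58: 58 > 21 → go right; 58 < 72 → go left; 58 > 50 → go right; 58 < 69 → go left; 58 > 52 → go right. Place as right child of 52.
Insert 29: 29 > 21 → go right; 29 < 72 → go left; 29 < 50 → go left; 29 < 49 → go left. Place as left child of 49.
Insert 35: 35 > 21 → go right; 35 < 72 → go left; 35 < 50 → go left; 35 < 49 → go left; 35 > 29 → go right. Place as right child of 29.
Insert 60: 60 > 21 → go right; 60 < 72 → go left; 60 > 50 → go right; 60 < 69 → go left; 60 > 52 → go right; 60 > 58 → go right. Place as right child of 58.
Insert 33: 33 > 21 → go right; 33 < 72 → go left; 33 < 50 → go left; 33 < 49 → go left; 33 > 29 → go right; 33 < 35 → go left. Place as left child of 35.
Insert 65: 65 > 21 → go right; 65 < 72 → go left; 65 > 50 → go right; 65 < 69 → go left; 65 > 52 → go right; 65 > 58 → go right; 65 > 60 → go right. Place as right child of 60.
Insert 45: 45 > 21 → go right; 45 < 72 → go left; 45 < 50 → go left; 45 < 49 → go left; 45 > 29 → go right; 45 > 35 → go right. Place as right child of 35.
Insert 80: 80 > 21 → go right; 80 > 72 → go right. Place as right child of 72.
Insert 48: 48 > 21 → go right; 48 < 72 → go left; 48 < 50 → go left; 48 < 49 → go left; 48 > 29 → go right; 48 > 35 → go right; 48 > 45 → go right. Place as right child of 45.
Insert 62: 62 > 21 → go right; 62 < 72 → go left; 62 > 50 → go right; 62 < 69 → go left; 62 > 52 → go right; 62 > 58 → go right; 62 > 60 → go right; 62 < 65 → go left. Place as left child of 65.
Insert 78: 78 > 21 → go right; 78 > 72 → go right; 78 < 80 → go left. Place as left child of 80.

Path to 80: 21 → 72 → 80, which is 2 edges.

2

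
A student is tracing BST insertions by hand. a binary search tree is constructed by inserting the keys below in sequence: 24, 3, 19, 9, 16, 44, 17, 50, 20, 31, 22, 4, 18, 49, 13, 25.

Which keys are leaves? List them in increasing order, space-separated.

4 13 18 22 25 49

Insert 24: tree is empty, so 24 becomes the root.
Insert 3: 3 < 24 → go left. Place as left child of 24.
Insert 19: 19 < 24 → go left; 19 > 3 → go right. Place as right child of 3.
Insert 9: 9 < 24 → go left; 9 > 3 → go right; 9 < 19 → go left. Place as left child of 19.
Insert 16: 16 < 24 → go left; 16 > 3 → go right; 16 < 19 → go left; 16 > 9 → go right. Place as right child of 9.
Insert 44: 44 > 24 → go right. Place as right child of 24.
Insert 17: 17 < 24 → go left; 17 > 3 → go right; 17 < 19 → go left; 17 > 9 → go right; 17 > 16 → go right. Place as right child of 16.
Insert 50: 50 > 24 → go right; 50 > 44 → go right. Place as right child of 44.
Insert 20: 20 < 24 → go left; 20 > 3 → go right; 20 > 19 → go right. Place as right child of 19.
Insert 31: 31 > 24 → go right; 31 < 44 → go left. Place as left child of 44.
Insert 22: 22 < 24 → go left; 22 > 3 → go right; 22 > 19 → go right; 22 > 20 → go right. Place as right child of 20.
Insert 4: 4 < 24 → go left; 4 > 3 → go right; 4 < 19 → go left; 4 < 9 → go left. Place as left child of 9.
Insert 18: 18 < 24 → go left; 18 > 3 → go right; 18 < 19 → go left; 18 > 9 → go right; 18 > 16 → go right; 18 > 17 → go right. Place as right child of 17.
Insert 49: 49 > 24 → go right; 49 > 44 → go right; 49 < 50 → go left. Place as left child of 50.
Insert 13: 13 < 24 → go left; 13 > 3 → go right; 13 < 19 → go left; 13 > 9 → go right; 13 < 16 → go left. Place as left child of 16.
Insert 25: 25 > 24 → go right; 25 < 44 → go left; 25 < 31 → go left. Place as left child of 31.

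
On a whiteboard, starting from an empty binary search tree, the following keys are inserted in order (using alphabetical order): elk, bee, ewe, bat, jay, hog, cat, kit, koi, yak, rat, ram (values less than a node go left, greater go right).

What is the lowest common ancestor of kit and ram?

kit

Insert elk: tree is empty, so elk becomes the root.
Insert bee: bee < elk → go left. Place as left child of elk.
Insert ewe: ewe > elk → go right. Place as right child of elk.
Insert bat: bat < elk → go left; bat < bee → go left. Place as left child of bee.
Insert jay: jay > elk → go right; jay > ewe → go right. Place as right child of ewe.
Insert hog: hog > elk → go right; hog > ewe → go right; hog < jay → go left. Place as left child of jay.
Insert cat: cat < elk → go left; cat > bee → go right. Place as right child of bee.
Insert kit: kit > elk → go right; kit > ewe → go right; kit > jay → go right. Place as right child of jay.
Insert koi: koi > elk → go right; koi > ewe → go right; koi > jay → go right; koi > kit → go right. Place as right child of kit.
Insert yak: yak > elk → go right; yak > ewe → go right; yak > jay → go right; yak > kit → go right; yak > koi → go right. Place as right child of koi.
Insert rat: rat > elk → go right; rat > ewe → go right; rat > jay → go right; rat > kit → go right; rat > koi → go right; rat < yak → go left. Place as left child of yak.
Insert ram: ram > elk → go right; ram > ewe → go right; ram > jay → go right; ram > kit → go right; ram > koi → go right; ram < yak → go left; ram < rat → go left. Place as left child of rat.

Path to kit: elk → ewe → jay → kit
Path to ram: elk → ewe → jay → kit → koi → yak → rat → ram
kit lies on both paths and is an ancestor of the other node.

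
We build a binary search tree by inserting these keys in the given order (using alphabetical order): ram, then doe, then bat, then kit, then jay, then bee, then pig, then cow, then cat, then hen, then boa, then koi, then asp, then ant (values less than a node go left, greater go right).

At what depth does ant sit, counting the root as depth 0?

4

ram: root
doe: left child of ram (depth 1)
bat: left child of doe (depth 2)
kit: right child of doe (depth 2)
jay: left child of kit (depth 3)
bee: right child of bat (depth 3)
pig: right child of kit (depth 3)
cow: right child of bee (depth 4)
cat: left child of cow (depth 5)
hen: left child of jay (depth 4)
boa: left child of cat (depth 6)
koi: left child of pig (depth 4)
asp: left child of bat (depth 3)
ant: left child of asp (depth 4)

Path to ant: ram → doe → bat → asp → ant, which is 4 edges.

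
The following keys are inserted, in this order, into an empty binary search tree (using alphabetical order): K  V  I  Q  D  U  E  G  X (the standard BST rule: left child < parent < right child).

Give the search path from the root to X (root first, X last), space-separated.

K V X

Resulting structure (node: left, right):
  K: L=I, R=V
  V: L=Q, R=X
  I: L=D, R=–
  Q: L=–, R=U
  D: L=–, R=E
  U: L=–, R=–
  E: L=–, R=G
  G: L=–, R=–
  X: L=–, R=–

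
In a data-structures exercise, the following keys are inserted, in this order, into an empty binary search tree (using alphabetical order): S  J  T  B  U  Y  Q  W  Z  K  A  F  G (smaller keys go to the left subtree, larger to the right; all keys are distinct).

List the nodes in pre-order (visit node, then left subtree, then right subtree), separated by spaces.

S: root
J: left child of S (depth 1)
T: right child of S (depth 1)
B: left child of J (depth 2)
U: right child of T (depth 2)
Y: right child of U (depth 3)
Q: right child of J (depth 2)
W: left child of Y (depth 4)
Z: right child of Y (depth 4)
K: left child of Q (depth 3)
A: left child of B (depth 3)
F: right child of B (depth 3)
G: right child of F (depth 4)

S J B A F G Q K T U Y W Z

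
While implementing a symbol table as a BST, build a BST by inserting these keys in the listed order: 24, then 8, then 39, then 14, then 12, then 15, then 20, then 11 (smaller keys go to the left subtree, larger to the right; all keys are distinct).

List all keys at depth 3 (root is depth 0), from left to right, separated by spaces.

12 15

Insert 24: tree is empty, so 24 becomes the root.
Insert 8: 8 < 24 → go left. Place as left child of 24.
Insert 39: 39 > 24 → go right. Place as right child of 24.
Insert 14: 14 < 24 → go left; 14 > 8 → go right. Place as right child of 8.
Insert 12: 12 < 24 → go left; 12 > 8 → go right; 12 < 14 → go left. Place as left child of 14.
Insert 15: 15 < 24 → go left; 15 > 8 → go right; 15 > 14 → go right. Place as right child of 14.
Insert 20: 20 < 24 → go left; 20 > 8 → go right; 20 > 14 → go right; 20 > 15 → go right. Place as right child of 15.
Insert 11: 11 < 24 → go left; 11 > 8 → go right; 11 < 14 → go left; 11 < 12 → go left. Place as left child of 12.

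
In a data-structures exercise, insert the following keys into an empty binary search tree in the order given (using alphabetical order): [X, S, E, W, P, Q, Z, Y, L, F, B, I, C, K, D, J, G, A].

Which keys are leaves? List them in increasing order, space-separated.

Insert X: tree is empty, so X becomes the root.
Insert S: S < X → go left. Place as left child of X.
Insert E: E < X → go left; E < S → go left. Place as left child of S.
Insert W: W < X → go left; W > S → go right. Place as right child of S.
Insert P: P < X → go left; P < S → go left; P > E → go right. Place as right child of E.
Insert Q: Q < X → go left; Q < S → go left; Q > E → go right; Q > P → go right. Place as right child of P.
Insert Z: Z > X → go right. Place as right child of X.
Insert Y: Y > X → go right; Y < Z → go left. Place as left child of Z.
Insert L: L < X → go left; L < S → go left; L > E → go right; L < P → go left. Place as left child of P.
Insert F: F < X → go left; F < S → go left; F > E → go right; F < P → go left; F < L → go left. Place as left child of L.
Insert B: B < X → go left; B < S → go left; B < E → go left. Place as left child of E.
Insert I: I < X → go left; I < S → go left; I > E → go right; I < P → go left; I < L → go left; I > F → go right. Place as right child of F.
Insert C: C < X → go left; C < S → go left; C < E → go left; C > B → go right. Place as right child of B.
Insert K: K < X → go left; K < S → go left; K > E → go right; K < P → go left; K < L → go left; K > F → go right; K > I → go right. Place as right child of I.
Insert D: D < X → go left; D < S → go left; D < E → go left; D > B → go right; D > C → go right. Place as right child of C.
Insert J: J < X → go left; J < S → go left; J > E → go right; J < P → go left; J < L → go left; J > F → go right; J > I → go right; J < K → go left. Place as left child of K.
Insert G: G < X → go left; G < S → go left; G > E → go right; G < P → go left; G < L → go left; G > F → go right; G < I → go left. Place as left child of I.
Insert A: A < X → go left; A < S → go left; A < E → go left; A < B → go left. Place as left child of B.

A D G J Q W Y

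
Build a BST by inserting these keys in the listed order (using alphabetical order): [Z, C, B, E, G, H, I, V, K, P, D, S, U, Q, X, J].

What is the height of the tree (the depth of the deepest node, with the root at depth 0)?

Insert Z: tree is empty, so Z becomes the root.
Insert C: C < Z → go left. Place as left child of Z.
Insert B: B < Z → go left; B < C → go left. Place as left child of C.
Insert E: E < Z → go left; E > C → go right. Place as right child of C.
Insert G: G < Z → go left; G > C → go right; G > E → go right. Place as right child of E.
Insert H: H < Z → go left; H > C → go right; H > E → go right; H > G → go right. Place as right child of G.
Insert I: I < Z → go left; I > C → go right; I > E → go right; I > G → go right; I > H → go right. Place as right child of H.
Insert V: V < Z → go left; V > C → go right; V > E → go right; V > G → go right; V > H → go right; V > I → go right. Place as right child of I.
Insert K: K < Z → go left; K > C → go right; K > E → go right; K > G → go right; K > H → go right; K > I → go right; K < V → go left. Place as left child of V.
Insert P: P < Z → go left; P > C → go right; P > E → go right; P > G → go right; P > H → go right; P > I → go right; P < V → go left; P > K → go right. Place as right child of K.
Insert D: D < Z → go left; D > C → go right; D < E → go left. Place as left child of E.
Insert S: S < Z → go left; S > C → go right; S > E → go right; S > G → go right; S > H → go right; S > I → go right; S < V → go left; S > K → go right; S > P → go right. Place as right child of P.
Insert U: U < Z → go left; U > C → go right; U > E → go right; U > G → go right; U > H → go right; U > I → go right; U < V → go left; U > K → go right; U > P → go right; U > S → go right. Place as right child of S.
Insert Q: Q < Z → go left; Q > C → go right; Q > E → go right; Q > G → go right; Q > H → go right; Q > I → go right; Q < V → go left; Q > K → go right; Q > P → go right; Q < S → go left. Place as left child of S.
Insert X: X < Z → go left; X > C → go right; X > E → go right; X > G → go right; X > H → go right; X > I → go right; X > V → go right. Place as right child of V.
Insert J: J < Z → go left; J > C → go right; J > E → go right; J > G → go right; J > H → go right; J > I → go right; J < V → go left; J < K → go left. Place as left child of K.

The deepest node is U at depth 10.

10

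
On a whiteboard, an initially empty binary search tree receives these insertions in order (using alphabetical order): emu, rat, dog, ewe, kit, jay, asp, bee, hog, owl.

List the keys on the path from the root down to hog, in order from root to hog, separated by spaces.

emu: root
rat: right child of emu (depth 1)
dog: left child of emu (depth 1)
ewe: left child of rat (depth 2)
kit: right child of ewe (depth 3)
jay: left child of kit (depth 4)
asp: left child of dog (depth 2)
bee: right child of asp (depth 3)
hog: left child of jay (depth 5)
owl: right child of kit (depth 4)

emu rat ewe kit jay hog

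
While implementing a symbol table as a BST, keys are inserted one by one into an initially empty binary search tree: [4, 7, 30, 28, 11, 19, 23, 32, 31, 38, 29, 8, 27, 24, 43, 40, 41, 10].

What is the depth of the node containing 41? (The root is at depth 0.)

4: root
7: right child of 4 (depth 1)
30: right child of 7 (depth 2)
28: left child of 30 (depth 3)
11: left child of 28 (depth 4)
19: right child of 11 (depth 5)
23: right child of 19 (depth 6)
32: right child of 30 (depth 3)
31: left child of 32 (depth 4)
38: right child of 32 (depth 4)
29: right child of 28 (depth 4)
8: left child of 11 (depth 5)
27: right child of 23 (depth 7)
24: left child of 27 (depth 8)
43: right child of 38 (depth 5)
40: left child of 43 (depth 6)
41: right child of 40 (depth 7)
10: right child of 8 (depth 6)

Path to 41: 4 → 7 → 30 → 32 → 38 → 43 → 40 → 41, which is 7 edges.

7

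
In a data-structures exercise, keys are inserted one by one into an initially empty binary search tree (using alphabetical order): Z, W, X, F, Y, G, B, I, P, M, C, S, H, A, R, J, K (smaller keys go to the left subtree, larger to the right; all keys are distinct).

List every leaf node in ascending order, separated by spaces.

Insert Z: tree is empty, so Z becomes the root.
Insert W: W < Z → go left. Place as left child of Z.
Insert X: X < Z → go left; X > W → go right. Place as right child of W.
Insert F: F < Z → go left; F < W → go left. Place as left child of W.
Insert Y: Y < Z → go left; Y > W → go right; Y > X → go right. Place as right child of X.
Insert G: G < Z → go left; G < W → go left; G > F → go right. Place as right child of F.
Insert B: B < Z → go left; B < W → go left; B < F → go left. Place as left child of F.
Insert I: I < Z → go left; I < W → go left; I > F → go right; I > G → go right. Place as right child of G.
Insert P: P < Z → go left; P < W → go left; P > F → go right; P > G → go right; P > I → go right. Place as right child of I.
Insert M: M < Z → go left; M < W → go left; M > F → go right; M > G → go right; M > I → go right; M < P → go left. Place as left child of P.
Insert C: C < Z → go left; C < W → go left; C < F → go left; C > B → go right. Place as right child of B.
Insert S: S < Z → go left; S < W → go left; S > F → go right; S > G → go right; S > I → go right; S > P → go right. Place as right child of P.
Insert H: H < Z → go left; H < W → go left; H > F → go right; H > G → go right; H < I → go left. Place as left child of I.
Insert A: A < Z → go left; A < W → go left; A < F → go left; A < B → go left. Place as left child of B.
Insert R: R < Z → go left; R < W → go left; R > F → go right; R > G → go right; R > I → go right; R > P → go right; R < S → go left. Place as left child of S.
Insert J: J < Z → go left; J < W → go left; J > F → go right; J > G → go right; J > I → go right; J < P → go left; J < M → go left. Place as left child of M.
Insert K: K < Z → go left; K < W → go left; K > F → go right; K > G → go right; K > I → go right; K < P → go left; K < M → go left; K > J → go right. Place as right child of J.

A C H K R Y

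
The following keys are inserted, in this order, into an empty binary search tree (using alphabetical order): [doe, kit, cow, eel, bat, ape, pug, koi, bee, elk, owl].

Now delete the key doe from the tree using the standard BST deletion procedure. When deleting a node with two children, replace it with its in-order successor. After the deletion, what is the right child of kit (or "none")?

pug

doe: root
kit: right child of doe (depth 1)
cow: left child of doe (depth 1)
eel: left child of kit (depth 2)
bat: left child of cow (depth 2)
ape: left child of bat (depth 3)
pug: right child of kit (depth 2)
koi: left child of pug (depth 3)
bee: right child of bat (depth 3)
elk: right child of eel (depth 3)
owl: right child of koi (depth 4)

Delete doe (two children — replace with in-order successor).
After deletion, kit's right child: pug.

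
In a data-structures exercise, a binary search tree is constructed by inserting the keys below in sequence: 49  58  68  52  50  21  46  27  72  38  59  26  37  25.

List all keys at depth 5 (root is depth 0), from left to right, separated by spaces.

49: root
58: right child of 49 (depth 1)
68: right child of 58 (depth 2)
52: left child of 58 (depth 2)
50: left child of 52 (depth 3)
21: left child of 49 (depth 1)
46: right child of 21 (depth 2)
27: left child of 46 (depth 3)
72: right child of 68 (depth 3)
38: right child of 27 (depth 4)
59: left child of 68 (depth 3)
26: left child of 27 (depth 4)
37: left child of 38 (depth 5)
25: left child of 26 (depth 5)

25 37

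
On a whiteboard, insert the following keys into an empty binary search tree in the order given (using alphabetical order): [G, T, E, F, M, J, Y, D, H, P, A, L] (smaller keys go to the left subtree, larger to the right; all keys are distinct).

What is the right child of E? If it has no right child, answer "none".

F

Insert G: tree is empty, so G becomes the root.
Insert T: T > G → go right. Place as right child of G.
Insert E: E < G → go left. Place as left child of G.
Insert F: F < G → go left; F > E → go right. Place as right child of E.
Insert M: M > G → go right; M < T → go left. Place as left child of T.
Insert J: J > G → go right; J < T → go left; J < M → go left. Place as left child of M.
Insert Y: Y > G → go right; Y > T → go right. Place as right child of T.
Insert D: D < G → go left; D < E → go left. Place as left child of E.
Insert H: H > G → go right; H < T → go left; H < M → go left; H < J → go left. Place as left child of J.
Insert P: P > G → go right; P < T → go left; P > M → go right. Place as right child of M.
Insert A: A < G → go left; A < E → go left; A < D → go left. Place as left child of D.
Insert L: L > G → go right; L < T → go left; L < M → go left; L > J → go right. Place as right child of J.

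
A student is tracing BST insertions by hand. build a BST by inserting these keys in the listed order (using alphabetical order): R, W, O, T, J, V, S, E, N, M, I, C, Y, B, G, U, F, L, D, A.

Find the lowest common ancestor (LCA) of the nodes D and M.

J

R: root
W: right child of R (depth 1)
O: left child of R (depth 1)
T: left child of W (depth 2)
J: left child of O (depth 2)
V: right child of T (depth 3)
S: left child of T (depth 3)
E: left child of J (depth 3)
N: right child of J (depth 3)
M: left child of N (depth 4)
I: right child of E (depth 4)
C: left child of E (depth 4)
Y: right child of W (depth 2)
B: left child of C (depth 5)
G: left child of I (depth 5)
U: left child of V (depth 4)
F: left child of G (depth 6)
L: left child of M (depth 5)
D: right child of C (depth 5)
A: left child of B (depth 6)

Path to D: R → O → J → E → C → D
Path to M: R → O → J → N → M
The paths share a prefix ending at J, then split left and right.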